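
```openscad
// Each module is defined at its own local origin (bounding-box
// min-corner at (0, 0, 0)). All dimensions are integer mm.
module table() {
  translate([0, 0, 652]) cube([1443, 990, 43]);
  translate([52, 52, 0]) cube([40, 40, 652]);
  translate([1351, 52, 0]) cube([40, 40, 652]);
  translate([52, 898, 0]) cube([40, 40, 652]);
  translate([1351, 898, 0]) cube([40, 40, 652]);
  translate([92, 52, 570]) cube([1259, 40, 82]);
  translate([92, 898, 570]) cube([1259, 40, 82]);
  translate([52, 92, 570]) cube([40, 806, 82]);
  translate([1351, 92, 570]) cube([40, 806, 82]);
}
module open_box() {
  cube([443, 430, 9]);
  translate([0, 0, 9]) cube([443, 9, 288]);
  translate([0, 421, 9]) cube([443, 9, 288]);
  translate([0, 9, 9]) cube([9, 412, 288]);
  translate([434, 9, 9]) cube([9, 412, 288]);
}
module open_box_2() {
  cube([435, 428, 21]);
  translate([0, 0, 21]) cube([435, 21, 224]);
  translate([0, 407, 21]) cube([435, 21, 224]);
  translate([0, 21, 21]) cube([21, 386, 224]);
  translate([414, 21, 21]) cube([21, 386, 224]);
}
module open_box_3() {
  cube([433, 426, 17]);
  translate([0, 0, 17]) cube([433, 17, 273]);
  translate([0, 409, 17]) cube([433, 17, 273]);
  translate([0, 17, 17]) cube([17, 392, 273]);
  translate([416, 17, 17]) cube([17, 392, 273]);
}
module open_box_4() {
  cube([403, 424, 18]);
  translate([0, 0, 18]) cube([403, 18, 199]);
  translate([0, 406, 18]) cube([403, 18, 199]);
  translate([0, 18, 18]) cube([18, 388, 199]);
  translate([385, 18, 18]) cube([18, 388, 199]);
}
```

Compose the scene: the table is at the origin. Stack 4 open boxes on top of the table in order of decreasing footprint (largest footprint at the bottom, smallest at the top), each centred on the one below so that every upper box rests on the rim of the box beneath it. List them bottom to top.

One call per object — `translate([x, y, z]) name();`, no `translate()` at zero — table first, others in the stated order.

table();
translate([500, 280, 695]) open_box();
translate([504, 281, 992]) open_box_2();
translate([505, 282, 1237]) open_box_3();
translate([520, 283, 1527]) open_box_4();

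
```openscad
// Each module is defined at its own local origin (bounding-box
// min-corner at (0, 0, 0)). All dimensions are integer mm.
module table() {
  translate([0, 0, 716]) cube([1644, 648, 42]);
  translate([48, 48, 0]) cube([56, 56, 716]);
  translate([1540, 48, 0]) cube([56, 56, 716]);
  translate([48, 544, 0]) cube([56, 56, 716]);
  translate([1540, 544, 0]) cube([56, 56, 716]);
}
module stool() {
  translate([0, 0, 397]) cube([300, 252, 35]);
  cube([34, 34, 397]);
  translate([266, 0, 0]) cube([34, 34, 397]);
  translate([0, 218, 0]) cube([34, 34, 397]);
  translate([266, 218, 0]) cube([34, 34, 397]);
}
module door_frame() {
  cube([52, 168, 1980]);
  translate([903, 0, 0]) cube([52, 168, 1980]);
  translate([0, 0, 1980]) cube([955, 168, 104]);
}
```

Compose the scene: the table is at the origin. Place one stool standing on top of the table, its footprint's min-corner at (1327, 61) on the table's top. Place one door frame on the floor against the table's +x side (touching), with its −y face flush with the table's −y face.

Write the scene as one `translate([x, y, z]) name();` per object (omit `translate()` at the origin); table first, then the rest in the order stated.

table();
translate([1327, 61, 758]) stool();
translate([1644, 0, 0]) door_frame();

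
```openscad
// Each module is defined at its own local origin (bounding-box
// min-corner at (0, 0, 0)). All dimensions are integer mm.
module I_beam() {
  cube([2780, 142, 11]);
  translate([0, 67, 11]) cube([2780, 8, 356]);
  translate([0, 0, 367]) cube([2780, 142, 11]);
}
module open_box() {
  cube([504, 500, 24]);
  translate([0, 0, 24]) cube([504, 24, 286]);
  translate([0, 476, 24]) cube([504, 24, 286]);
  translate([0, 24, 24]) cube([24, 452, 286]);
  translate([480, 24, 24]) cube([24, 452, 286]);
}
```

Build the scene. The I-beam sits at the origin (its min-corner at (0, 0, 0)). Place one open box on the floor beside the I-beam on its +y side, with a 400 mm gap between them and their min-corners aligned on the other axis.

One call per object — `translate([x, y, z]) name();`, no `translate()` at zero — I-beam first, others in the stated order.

I_beam();
translate([0, 542, 0]) open_box();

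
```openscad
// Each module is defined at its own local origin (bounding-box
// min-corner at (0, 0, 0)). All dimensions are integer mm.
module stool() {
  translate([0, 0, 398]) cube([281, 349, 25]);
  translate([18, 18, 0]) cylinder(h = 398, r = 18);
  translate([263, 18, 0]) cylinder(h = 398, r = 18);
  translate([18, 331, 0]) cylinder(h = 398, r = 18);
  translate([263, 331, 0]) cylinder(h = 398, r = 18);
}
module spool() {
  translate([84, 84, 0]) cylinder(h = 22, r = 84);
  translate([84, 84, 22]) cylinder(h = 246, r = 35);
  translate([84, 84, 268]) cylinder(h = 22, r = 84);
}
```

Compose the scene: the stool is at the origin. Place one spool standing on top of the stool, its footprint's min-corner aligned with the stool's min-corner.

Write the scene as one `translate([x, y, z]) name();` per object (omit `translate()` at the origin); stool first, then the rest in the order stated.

stool();
translate([0, 0, 423]) spool();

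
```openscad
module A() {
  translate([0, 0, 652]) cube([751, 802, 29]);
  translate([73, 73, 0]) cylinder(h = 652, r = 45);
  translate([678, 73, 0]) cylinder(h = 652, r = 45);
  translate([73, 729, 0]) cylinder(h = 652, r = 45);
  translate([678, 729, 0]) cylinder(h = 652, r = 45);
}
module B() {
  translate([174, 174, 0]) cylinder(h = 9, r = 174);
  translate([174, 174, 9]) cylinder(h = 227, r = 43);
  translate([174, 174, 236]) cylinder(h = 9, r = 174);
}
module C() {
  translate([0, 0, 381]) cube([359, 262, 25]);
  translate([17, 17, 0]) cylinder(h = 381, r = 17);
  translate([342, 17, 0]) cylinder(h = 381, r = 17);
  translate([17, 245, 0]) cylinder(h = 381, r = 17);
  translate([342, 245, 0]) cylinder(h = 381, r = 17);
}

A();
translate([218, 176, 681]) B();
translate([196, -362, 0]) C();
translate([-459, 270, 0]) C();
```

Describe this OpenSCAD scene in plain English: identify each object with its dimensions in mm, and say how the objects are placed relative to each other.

A is a table: top 751 mm (x) × 802 mm (y), 29 mm thick, upper face at z = 681 mm, on four round legs of 90 mm diameter, each leg's bounding box inset 28 mm from the nearest pair of top edges, running from z = 0 to the bottom of the top.

B is a spool: two coaxial disc flanges of radius 174 mm and thickness 9 mm, joined by a core cylinder of radius 43 mm and height 227 mm. The lower flange rests on z = 0 and the three cylinders share a vertical axis.

C is a four-legged stool. The seat is 359×262 mm, 25 mm thick, top at z = 406 mm. It stands on four round legs, each 34 mm in diameter, from z = 0 to the seat underside, each leg's axis is inset half a diameter from the nearest pair of seat edges (so the leg's bounding box is flush with the corner).

The spool is on top of the table. Two stools sit around the table at the −y, −x sides.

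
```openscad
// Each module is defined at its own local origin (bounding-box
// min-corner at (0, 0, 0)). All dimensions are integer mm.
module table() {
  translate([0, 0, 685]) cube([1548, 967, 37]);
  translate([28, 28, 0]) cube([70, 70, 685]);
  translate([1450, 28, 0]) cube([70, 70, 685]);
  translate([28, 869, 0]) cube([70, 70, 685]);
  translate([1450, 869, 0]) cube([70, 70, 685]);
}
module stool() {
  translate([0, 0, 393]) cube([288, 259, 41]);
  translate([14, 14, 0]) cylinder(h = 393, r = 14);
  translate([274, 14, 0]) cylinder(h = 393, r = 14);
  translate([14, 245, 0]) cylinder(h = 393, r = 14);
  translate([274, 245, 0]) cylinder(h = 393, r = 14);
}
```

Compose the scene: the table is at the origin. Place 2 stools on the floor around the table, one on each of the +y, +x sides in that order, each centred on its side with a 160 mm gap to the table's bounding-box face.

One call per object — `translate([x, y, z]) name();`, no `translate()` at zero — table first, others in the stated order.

table();
translate([630, 1127, 0]) stool();
translate([1708, 354, 0]) stool();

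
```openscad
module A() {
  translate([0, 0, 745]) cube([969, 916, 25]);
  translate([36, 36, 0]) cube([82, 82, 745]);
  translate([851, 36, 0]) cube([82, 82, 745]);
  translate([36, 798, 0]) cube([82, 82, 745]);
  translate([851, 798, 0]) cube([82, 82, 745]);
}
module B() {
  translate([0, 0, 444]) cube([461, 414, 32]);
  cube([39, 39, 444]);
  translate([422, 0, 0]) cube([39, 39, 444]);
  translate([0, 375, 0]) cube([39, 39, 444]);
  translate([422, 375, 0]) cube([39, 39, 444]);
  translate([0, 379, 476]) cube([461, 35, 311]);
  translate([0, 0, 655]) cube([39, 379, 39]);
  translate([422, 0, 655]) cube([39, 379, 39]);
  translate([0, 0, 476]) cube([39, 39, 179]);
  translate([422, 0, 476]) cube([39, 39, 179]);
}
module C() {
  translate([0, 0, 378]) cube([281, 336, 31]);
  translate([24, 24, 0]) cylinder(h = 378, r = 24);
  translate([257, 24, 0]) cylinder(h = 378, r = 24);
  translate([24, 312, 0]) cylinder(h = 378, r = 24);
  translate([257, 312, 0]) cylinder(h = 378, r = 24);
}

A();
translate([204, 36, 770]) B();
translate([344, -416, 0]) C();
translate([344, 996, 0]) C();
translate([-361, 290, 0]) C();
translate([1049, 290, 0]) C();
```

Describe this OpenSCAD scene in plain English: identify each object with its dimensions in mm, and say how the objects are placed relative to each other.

A is a rectangular dining table. The top is 969×916×25 mm with its upper surface at z = 770 mm. It stands on four 82×82 mm square legs, each inset 36 mm from the nearest pair of top edges, running from the floor to the underside of the top.

B is a chair: 461×414 mm seat, 32 mm thick, top at z = 476 mm, on four 39 mm square corner legs flush with the seat edges. A 35 mm thick backrest slab spans the full seat width, extending 311 mm above the seat top, its back face flush with the seat's +y edge. Two armrests of 39×39 mm section run along each side from the seat's front edge to the front of the backrest, top faces 218 mm above the seat top and outer faces flush with the seat's x-edges; a 39×39 mm post under the front of each armrest stands on the seat at the front corner.

C is a four-legged stool. The seat is 281×336 mm, 31 mm thick, top at z = 409 mm. It stands on four round legs, each 48 mm in diameter, from z = 0 to the seat underside, each leg's axis is inset half a diameter from the nearest pair of seat edges (so the leg's bounding box is flush with the corner).

The chair is on top of the table. Four stools sit around the table at the −y, +y, −x, +x sides.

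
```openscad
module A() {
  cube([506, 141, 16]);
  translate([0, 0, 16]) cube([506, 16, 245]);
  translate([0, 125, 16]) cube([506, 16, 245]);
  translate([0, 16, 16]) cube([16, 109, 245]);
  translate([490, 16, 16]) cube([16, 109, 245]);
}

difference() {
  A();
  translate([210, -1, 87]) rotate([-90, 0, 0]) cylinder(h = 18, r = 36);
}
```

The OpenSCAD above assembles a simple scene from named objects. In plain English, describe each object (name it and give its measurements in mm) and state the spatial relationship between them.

A is an open-topped rectangular box: outside dimensions 506×141×261 mm, with a uniform wall and base thickness of 16 mm. The base is a full 506×141 slab on the floor; four walls sit on top of the base. The front and back walls (the −y and +y sides) span the full width; the two side walls fit between them.

The open box has a circular hole of radius 36 mm through its front wall, centred at (x = 210, z = 87).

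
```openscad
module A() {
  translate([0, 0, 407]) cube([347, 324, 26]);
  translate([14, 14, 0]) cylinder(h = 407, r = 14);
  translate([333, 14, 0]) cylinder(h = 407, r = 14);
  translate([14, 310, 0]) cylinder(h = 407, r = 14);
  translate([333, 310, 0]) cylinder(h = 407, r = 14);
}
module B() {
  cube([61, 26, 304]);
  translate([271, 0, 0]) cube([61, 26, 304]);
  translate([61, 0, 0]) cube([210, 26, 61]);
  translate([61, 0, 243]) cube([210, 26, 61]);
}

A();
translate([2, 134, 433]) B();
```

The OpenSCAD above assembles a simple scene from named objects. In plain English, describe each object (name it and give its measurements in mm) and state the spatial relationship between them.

A is a simple wooden stool: a rectangular seat 347 mm (x) by 324 mm (y), 26 mm thick, top face at z = 433 mm, on four round legs, each 28 mm in diameter. The legs rest on z = 0, each leg's axis is inset half a diameter from the nearest pair of seat edges (so the leg's bounding box is flush with the corner).

B is a rectangular picture frame lying in the x–z plane (depth along y). The opening is 210 mm wide (x) by 182 mm tall (z), surrounded by a border 61 mm wide on all four sides. The frame is 26 mm deep and is made of two full-height vertical stiles with two horizontal rails fitted between them.

The picture frame is on top of the stool.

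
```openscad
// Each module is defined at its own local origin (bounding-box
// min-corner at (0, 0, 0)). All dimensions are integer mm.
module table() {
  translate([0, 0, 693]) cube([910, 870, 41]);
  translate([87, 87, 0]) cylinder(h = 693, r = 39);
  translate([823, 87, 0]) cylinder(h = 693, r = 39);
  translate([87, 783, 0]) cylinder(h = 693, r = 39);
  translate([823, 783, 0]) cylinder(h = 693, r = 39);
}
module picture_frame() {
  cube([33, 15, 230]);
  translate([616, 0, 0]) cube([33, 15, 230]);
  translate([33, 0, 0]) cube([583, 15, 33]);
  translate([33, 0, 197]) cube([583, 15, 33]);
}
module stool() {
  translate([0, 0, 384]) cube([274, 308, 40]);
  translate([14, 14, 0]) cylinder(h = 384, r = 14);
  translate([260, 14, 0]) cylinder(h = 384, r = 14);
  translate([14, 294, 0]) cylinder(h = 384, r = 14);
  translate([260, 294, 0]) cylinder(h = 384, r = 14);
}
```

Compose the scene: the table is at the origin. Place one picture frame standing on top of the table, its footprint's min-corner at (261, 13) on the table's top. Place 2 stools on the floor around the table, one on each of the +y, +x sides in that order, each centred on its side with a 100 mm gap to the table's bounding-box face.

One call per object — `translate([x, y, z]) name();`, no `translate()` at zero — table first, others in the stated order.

table();
translate([261, 13, 734]) picture_frame();
translate([318, 970, 0]) stool();
translate([1010, 281, 0]) stool();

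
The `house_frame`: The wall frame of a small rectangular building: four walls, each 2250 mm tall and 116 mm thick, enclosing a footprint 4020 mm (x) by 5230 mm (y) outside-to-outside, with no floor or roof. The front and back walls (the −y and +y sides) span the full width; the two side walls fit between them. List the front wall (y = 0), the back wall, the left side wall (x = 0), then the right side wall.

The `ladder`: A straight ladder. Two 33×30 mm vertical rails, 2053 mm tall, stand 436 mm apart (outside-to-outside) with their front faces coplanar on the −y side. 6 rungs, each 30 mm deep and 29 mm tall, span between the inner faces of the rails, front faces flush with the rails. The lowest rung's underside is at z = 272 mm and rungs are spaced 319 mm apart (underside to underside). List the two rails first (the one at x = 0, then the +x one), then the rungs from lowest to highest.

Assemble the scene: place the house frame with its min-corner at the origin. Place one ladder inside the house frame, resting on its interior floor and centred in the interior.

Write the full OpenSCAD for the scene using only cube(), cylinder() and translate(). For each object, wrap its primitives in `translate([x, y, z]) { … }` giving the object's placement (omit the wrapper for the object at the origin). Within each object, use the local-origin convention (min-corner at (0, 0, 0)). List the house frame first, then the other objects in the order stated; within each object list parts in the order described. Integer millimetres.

cube([4020, 116, 2250]);
translate([0, 5114, 0]) cube([4020, 116, 2250]);
translate([0, 116, 0]) cube([116, 4998, 2250]);
translate([3904, 116, 0]) cube([116, 4998, 2250]);
translate([1792, 2600, 0]) {
  cube([33, 30, 2053]);
  translate([403, 0, 0]) cube([33, 30, 2053]);
  translate([33, 0, 272]) cube([370, 30, 29]);
  translate([33, 0, 591]) cube([370, 30, 29]);
  translate([33, 0, 910]) cube([370, 30, 29]);
  translate([33, 0, 1229]) cube([370, 30, 29]);
  translate([33, 0, 1548]) cube([370, 30, 29]);
  translate([33, 0, 1867]) cube([370, 30, 29]);
}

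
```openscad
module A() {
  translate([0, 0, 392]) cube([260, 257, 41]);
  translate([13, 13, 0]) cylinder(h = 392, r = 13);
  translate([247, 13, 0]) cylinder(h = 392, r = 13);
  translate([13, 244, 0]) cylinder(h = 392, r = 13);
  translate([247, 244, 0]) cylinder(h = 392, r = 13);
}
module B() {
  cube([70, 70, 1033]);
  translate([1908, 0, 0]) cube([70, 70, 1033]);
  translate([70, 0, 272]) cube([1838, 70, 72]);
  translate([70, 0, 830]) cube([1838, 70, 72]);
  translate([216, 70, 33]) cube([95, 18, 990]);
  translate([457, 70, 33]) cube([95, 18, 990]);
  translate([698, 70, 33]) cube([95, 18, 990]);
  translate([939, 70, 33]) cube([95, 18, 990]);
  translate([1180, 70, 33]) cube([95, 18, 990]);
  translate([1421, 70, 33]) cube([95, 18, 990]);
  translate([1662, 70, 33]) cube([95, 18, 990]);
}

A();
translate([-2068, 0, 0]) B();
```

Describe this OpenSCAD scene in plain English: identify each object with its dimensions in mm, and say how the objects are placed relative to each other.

A is a four-legged stool. The seat is 260×257 mm, 41 mm thick, top at z = 433 mm. It stands on four round legs, each 26 mm in diameter, from z = 0 to the seat underside, each leg's axis is inset half a diameter from the nearest pair of seat edges (so the leg's bounding box is flush with the corner).

B is a fence section. Two 70×70 mm posts, 1033 mm tall, stand on the floor with a clear span of 1838 mm between their inner faces. Two horizontal rails of 70×72 mm section span the gap between the posts with their undersides at z = 272 mm and z = 830 mm, flush with the posts' −y face. 7 pickets, each 95 mm wide, 18 mm thick and 990 mm tall, are fixed to the +y face of the rails with their bottoms at z = 33 mm, evenly spaced across the span with equal gaps (rounded down to the nearest mm) at the −x end and between each pair — any rounding remainder accumulates at the +x end.

The fence section is on the floor beside the stool on its −x side.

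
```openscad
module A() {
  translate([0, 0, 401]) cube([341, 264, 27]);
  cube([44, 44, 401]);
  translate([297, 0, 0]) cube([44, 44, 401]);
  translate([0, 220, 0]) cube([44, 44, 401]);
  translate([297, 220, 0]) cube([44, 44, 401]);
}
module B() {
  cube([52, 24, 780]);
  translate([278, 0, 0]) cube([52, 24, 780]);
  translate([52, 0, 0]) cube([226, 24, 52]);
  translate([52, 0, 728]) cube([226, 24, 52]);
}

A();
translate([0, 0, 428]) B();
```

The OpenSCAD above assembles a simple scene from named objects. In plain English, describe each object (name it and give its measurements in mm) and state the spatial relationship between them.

A is a simple wooden stool: a rectangular seat 341 mm (x) by 264 mm (y), 27 mm thick, top face at z = 428 mm, on four square legs, each 44×44 mm in cross-section. The legs rest on z = 0, each flush with a corner of the seat.

B is a picture frame with a 226×676 mm rectangular opening (x by z) and a uniform 52 mm border on every side. Frame depth is 24 mm along y. It is built from two vertical stiles running the full outside height and two horizontal rails spanning the gap between the stiles.

The picture frame is on top of the stool.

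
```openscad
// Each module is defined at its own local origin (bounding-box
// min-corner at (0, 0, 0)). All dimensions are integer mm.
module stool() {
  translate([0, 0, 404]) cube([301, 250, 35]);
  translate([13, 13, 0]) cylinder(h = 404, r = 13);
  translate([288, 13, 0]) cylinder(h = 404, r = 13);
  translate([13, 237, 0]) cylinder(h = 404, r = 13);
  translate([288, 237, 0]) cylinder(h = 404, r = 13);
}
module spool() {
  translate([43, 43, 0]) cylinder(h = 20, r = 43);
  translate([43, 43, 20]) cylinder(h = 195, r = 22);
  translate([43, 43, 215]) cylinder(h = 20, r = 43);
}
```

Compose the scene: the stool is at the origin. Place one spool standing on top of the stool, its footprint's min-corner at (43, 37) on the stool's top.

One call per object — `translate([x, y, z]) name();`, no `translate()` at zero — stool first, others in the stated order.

stool();
translate([43, 37, 439]) spool();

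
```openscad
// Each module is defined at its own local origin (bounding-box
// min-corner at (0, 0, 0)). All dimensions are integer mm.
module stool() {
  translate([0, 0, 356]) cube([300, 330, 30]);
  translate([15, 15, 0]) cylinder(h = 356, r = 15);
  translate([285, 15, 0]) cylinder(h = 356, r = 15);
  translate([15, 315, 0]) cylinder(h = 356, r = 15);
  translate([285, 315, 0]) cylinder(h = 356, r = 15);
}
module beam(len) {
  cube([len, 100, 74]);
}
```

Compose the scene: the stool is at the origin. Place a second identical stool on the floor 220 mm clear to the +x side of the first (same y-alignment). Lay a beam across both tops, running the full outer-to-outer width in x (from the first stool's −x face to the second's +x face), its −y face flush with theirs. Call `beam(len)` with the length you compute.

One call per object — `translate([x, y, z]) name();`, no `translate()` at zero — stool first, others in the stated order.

stool();
translate([520, 0, 0]) stool();
translate([0, 0, 386]) beam(820);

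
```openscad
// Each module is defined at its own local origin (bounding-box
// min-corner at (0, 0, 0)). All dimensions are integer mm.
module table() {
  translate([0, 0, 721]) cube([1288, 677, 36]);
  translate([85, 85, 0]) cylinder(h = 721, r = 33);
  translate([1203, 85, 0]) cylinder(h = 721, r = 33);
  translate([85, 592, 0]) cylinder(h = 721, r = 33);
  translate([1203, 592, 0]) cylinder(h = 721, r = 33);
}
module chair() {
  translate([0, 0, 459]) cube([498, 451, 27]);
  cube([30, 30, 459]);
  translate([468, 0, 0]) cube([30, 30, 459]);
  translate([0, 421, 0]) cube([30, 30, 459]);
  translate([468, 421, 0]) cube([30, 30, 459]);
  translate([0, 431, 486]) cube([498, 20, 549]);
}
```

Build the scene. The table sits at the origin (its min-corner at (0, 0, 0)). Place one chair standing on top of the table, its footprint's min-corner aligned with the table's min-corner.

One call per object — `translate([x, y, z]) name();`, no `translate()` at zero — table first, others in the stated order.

table();
translate([0, 0, 757]) chair();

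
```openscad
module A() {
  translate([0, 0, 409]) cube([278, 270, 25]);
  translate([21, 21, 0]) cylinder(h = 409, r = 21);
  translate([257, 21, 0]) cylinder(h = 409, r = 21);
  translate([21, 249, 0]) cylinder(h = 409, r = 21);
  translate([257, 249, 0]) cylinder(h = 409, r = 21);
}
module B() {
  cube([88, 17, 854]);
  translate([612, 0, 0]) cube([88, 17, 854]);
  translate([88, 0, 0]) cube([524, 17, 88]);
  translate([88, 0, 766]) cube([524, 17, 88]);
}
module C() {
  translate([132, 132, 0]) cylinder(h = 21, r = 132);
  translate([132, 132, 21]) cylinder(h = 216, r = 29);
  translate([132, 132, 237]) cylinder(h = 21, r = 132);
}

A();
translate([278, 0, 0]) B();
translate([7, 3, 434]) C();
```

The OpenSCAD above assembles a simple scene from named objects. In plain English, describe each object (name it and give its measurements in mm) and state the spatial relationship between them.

A is a simple wooden stool: a rectangular seat 278 mm (x) by 270 mm (y), 25 mm thick, top face at z = 434 mm, on four round legs, each 42 mm in diameter. The legs rest on z = 0, each leg's axis is inset half a diameter from the nearest pair of seat edges (so the leg's bounding box is flush with the corner).

B is a rectangular picture frame lying in the x–z plane (depth along y). The opening is 524 mm wide (x) by 678 mm tall (z), surrounded by a border 88 mm wide on all four sides. The frame is 17 mm deep and is made of two full-height vertical stiles with two horizontal rails fitted between them.

C is a spool: two coaxial disc flanges of radius 132 mm and thickness 21 mm, joined by a core cylinder of radius 29 mm and height 216 mm. The lower flange rests on z = 0 and the three cylinders share a vertical axis.

The picture frame is against the stool's +x side, with their −y faces flush. The spool is on top of the stool, centred.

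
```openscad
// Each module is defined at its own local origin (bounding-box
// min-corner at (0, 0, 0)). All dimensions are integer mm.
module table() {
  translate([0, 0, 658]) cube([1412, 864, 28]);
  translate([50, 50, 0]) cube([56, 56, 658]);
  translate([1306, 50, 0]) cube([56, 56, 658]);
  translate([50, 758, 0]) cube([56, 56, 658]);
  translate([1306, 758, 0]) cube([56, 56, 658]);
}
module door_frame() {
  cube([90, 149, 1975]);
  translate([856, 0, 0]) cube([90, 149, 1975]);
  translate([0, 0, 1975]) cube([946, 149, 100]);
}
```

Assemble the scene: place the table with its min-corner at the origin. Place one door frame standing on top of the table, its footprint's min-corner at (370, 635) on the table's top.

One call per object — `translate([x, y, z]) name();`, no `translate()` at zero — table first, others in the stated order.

table();
translate([370, 635, 686]) door_frame();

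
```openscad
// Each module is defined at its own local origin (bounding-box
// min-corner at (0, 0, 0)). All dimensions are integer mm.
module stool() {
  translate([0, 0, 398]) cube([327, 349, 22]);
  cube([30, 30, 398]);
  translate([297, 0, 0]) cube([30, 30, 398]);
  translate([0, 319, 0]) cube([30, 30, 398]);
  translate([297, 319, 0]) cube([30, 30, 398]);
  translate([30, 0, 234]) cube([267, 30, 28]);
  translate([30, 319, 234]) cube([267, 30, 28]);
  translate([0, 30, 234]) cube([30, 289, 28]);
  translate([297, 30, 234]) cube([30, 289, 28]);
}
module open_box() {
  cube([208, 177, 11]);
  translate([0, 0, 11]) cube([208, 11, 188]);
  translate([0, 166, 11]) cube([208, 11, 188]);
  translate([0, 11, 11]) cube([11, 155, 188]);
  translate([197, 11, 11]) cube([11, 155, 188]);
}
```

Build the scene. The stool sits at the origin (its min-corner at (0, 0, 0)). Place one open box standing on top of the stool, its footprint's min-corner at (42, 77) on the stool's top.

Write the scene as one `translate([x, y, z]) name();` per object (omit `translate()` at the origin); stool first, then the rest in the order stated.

stool();
translate([42, 77, 420]) open_box();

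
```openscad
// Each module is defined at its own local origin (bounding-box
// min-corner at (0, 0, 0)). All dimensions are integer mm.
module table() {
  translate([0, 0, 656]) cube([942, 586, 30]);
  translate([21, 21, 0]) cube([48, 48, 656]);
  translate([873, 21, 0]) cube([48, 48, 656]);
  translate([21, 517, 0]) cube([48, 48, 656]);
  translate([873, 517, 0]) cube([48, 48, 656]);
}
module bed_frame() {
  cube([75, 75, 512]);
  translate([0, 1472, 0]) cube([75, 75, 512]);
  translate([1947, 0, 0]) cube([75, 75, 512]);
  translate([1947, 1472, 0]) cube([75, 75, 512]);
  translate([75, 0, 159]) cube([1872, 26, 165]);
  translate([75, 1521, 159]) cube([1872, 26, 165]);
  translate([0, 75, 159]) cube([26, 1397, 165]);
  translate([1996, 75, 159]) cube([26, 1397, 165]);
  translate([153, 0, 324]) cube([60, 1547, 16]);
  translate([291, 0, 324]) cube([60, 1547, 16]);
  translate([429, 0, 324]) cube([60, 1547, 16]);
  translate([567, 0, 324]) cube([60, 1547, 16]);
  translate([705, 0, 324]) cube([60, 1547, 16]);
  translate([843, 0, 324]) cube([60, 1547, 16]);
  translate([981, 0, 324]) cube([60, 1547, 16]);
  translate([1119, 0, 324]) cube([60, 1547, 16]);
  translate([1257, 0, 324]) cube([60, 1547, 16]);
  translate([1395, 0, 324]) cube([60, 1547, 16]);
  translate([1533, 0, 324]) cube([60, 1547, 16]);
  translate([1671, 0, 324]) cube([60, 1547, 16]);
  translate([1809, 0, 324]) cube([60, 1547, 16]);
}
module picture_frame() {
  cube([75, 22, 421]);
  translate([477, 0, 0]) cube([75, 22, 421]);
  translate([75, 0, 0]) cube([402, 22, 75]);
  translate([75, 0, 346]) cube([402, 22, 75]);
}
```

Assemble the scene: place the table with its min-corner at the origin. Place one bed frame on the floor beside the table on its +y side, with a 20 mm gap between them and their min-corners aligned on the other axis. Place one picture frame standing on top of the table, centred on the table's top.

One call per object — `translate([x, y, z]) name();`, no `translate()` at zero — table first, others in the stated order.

table();
translate([0, 606, 0]) bed_frame();
translate([195, 282, 686]) picture_frame();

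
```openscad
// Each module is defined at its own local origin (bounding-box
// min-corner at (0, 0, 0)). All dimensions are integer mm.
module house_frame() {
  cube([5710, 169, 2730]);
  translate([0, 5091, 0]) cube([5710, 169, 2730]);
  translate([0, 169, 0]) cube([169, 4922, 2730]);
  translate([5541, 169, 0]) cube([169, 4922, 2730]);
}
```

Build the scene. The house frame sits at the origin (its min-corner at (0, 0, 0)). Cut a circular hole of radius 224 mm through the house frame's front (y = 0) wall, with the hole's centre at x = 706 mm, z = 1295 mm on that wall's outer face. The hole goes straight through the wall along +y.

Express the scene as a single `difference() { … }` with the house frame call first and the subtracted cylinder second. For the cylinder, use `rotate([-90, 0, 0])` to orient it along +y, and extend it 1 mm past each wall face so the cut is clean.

difference() {
  house_frame();
  translate([706, -1, 1295]) rotate([-90, 0, 0]) cylinder(h = 171, r = 224);
}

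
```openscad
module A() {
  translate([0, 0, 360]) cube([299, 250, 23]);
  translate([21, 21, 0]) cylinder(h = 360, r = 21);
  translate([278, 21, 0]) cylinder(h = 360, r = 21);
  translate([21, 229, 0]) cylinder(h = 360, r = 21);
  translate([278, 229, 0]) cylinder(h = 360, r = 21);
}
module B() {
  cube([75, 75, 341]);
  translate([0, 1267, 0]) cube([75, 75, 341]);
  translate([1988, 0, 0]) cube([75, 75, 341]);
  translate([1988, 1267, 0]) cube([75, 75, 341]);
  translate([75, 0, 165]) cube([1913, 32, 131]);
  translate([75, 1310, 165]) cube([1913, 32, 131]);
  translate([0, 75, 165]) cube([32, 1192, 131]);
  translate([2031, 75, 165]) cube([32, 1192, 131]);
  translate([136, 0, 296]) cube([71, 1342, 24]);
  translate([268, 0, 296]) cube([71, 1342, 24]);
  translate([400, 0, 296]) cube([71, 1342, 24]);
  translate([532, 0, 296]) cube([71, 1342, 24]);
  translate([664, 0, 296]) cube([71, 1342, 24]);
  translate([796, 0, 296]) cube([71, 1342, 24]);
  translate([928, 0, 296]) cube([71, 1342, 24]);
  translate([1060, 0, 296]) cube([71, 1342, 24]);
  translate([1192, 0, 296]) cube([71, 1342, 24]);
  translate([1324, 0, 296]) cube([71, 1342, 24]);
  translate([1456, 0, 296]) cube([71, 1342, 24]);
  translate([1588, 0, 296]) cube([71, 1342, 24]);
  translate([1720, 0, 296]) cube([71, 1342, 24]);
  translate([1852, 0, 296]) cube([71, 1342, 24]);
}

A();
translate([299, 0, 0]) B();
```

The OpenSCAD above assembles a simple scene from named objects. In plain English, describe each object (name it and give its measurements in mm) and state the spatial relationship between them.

A is a four-legged stool. The seat is a 299×250×23 mm slab whose top surface is at z = 383 mm; four round legs, each 42 mm in diameter, run from the floor (z = 0) to the underside of the seat, each leg's axis is inset half a diameter from the nearest pair of seat edges (so the leg's bounding box is flush with the corner).

B is a bed frame 2063 mm long (x) by 1342 mm wide (y). Four 75×75 mm corner posts, 341 mm tall, at the corners of the footprint. Four rails of 32 mm thickness and 131 mm height run between adjacent posts with their undersides at z = 165 mm, their outer faces flush with the outside of the frame (the two x-running rails run between the posts' inner faces; the two y-running rails run between the posts' inner faces). 14 slats, each 71 mm wide (x) and 24 mm thick, lie across the top of the two x-running rails, running the full 1342 mm width of the frame in y; the slats are evenly spaced along x between the inner faces of the end posts with equal gaps (rounded down to the nearest mm) at the −x end and between each pair — any rounding remainder accumulates at the +x end.

The bed frame is against the stool's +x side, with their −y faces flush.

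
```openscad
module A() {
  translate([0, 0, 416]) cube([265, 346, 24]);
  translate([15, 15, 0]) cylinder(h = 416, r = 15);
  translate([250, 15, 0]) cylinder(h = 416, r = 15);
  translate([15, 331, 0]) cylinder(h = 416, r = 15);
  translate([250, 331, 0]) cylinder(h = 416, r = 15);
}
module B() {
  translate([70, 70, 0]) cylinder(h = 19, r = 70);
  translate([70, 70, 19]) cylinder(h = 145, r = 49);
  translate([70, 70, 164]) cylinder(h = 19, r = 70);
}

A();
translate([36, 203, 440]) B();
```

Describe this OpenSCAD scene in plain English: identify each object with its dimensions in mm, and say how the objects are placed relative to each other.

A is a simple wooden stool: a rectangular seat 265 mm (x) by 346 mm (y), 24 mm thick, top face at z = 440 mm, on four round legs, each 30 mm in diameter. The legs rest on z = 0, each leg's axis is inset half a diameter from the nearest pair of seat edges (so the leg's bounding box is flush with the corner).

B is a spool: two coaxial disc flanges of radius 70 mm and thickness 19 mm, joined by a core cylinder of radius 49 mm and height 145 mm. The lower flange rests on z = 0 and the three cylinders share a vertical axis.

The spool is on top of the stool.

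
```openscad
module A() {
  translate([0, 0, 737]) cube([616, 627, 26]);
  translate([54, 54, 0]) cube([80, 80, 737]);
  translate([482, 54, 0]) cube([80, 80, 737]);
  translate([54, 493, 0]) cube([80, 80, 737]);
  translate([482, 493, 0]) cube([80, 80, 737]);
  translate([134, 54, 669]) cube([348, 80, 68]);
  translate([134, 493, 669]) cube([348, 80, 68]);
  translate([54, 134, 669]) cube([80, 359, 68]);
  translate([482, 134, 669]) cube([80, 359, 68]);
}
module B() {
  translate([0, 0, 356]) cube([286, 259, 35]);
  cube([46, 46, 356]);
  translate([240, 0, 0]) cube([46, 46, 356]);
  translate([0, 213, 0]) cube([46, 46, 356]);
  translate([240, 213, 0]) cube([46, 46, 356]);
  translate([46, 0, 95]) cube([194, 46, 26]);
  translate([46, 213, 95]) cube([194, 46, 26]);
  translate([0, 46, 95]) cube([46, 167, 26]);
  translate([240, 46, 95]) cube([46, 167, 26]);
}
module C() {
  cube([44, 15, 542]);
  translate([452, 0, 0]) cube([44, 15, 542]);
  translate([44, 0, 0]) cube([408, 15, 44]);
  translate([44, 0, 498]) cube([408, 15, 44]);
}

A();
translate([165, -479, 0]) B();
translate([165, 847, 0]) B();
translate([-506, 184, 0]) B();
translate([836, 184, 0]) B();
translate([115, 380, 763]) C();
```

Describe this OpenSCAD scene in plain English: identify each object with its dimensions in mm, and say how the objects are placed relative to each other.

A is a table with a 616×627 mm rectangular top, 26 mm thick, top surface at z = 763 mm, supported by four 80×80 mm square legs, each inset 54 mm from the nearest pair of top edges, running from the floor. Four apron rails, 80 mm thick and 68 mm tall, run between adjacent legs with their top edges flush with the underside of the top and their outer faces flush with the legs' outer faces.

B is a simple wooden stool: a rectangular seat 286 mm (x) by 259 mm (y), 35 mm thick, top face at z = 391 mm, on four square legs, each 46×46 mm in cross-section. The legs rest on z = 0, each flush with a corner of the seat. Four stretchers, 46 mm wide and 26 mm tall, connect adjacent legs with their undersides at z = 95 mm, each running between the inner faces of the legs it joins and aligned with the legs' outer faces on the other axis.

C is a rectangular picture frame lying in the x–z plane (depth along y). The opening is 408 mm wide (x) by 454 mm tall (z), surrounded by a border 44 mm wide on all four sides. The frame is 15 mm deep and is made of two full-height vertical stiles with two horizontal rails fitted between them.

Four stools sit around the table at the −y, +y, −x, +x sides. The picture frame is on top of the table.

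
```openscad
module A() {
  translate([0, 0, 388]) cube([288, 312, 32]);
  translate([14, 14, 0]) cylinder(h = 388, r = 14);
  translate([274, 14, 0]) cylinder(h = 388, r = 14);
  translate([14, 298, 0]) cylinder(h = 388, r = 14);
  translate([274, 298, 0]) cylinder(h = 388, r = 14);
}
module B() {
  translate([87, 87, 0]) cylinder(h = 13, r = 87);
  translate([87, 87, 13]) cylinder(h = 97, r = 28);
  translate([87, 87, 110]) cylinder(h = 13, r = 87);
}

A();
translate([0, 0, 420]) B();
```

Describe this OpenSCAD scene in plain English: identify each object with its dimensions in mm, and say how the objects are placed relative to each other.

A is a four-legged stool. The seat is a 288×312×32 mm slab whose top surface is at z = 420 mm; four round legs, each 28 mm in diameter, run from the floor (z = 0) to the underside of the seat, each leg's axis is inset half a diameter from the nearest pair of seat edges (so the leg's bounding box is flush with the corner).

B is a spool: two coaxial disc flanges of radius 87 mm and thickness 13 mm, joined by a core cylinder of radius 28 mm and height 97 mm. The lower flange rests on z = 0 and the three cylinders share a vertical axis.

The spool is on top of the stool.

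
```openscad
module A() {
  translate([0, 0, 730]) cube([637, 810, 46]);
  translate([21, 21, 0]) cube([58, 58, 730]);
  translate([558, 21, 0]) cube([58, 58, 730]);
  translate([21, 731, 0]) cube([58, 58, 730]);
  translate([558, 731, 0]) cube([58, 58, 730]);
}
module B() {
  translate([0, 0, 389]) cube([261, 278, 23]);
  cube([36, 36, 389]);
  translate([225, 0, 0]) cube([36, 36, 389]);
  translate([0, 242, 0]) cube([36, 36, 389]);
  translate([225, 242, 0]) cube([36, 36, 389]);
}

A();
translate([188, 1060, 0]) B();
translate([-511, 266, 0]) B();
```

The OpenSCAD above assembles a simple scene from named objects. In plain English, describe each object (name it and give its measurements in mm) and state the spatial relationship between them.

A is a table: top 637 mm (x) × 810 mm (y), 46 mm thick, upper face at z = 776 mm, on four 58×58 mm square legs, each inset 21 mm from the nearest pair of top edges, running from z = 0 to the bottom of the top.

B is a four-legged stool. The seat is a 261×278×23 mm slab whose top surface is at z = 412 mm; four square legs, each 36×36 mm in cross-section, run from the floor (z = 0) to the underside of the seat, each flush with a corner of the seat.

Two stools sit around the table at the +y, −x sides.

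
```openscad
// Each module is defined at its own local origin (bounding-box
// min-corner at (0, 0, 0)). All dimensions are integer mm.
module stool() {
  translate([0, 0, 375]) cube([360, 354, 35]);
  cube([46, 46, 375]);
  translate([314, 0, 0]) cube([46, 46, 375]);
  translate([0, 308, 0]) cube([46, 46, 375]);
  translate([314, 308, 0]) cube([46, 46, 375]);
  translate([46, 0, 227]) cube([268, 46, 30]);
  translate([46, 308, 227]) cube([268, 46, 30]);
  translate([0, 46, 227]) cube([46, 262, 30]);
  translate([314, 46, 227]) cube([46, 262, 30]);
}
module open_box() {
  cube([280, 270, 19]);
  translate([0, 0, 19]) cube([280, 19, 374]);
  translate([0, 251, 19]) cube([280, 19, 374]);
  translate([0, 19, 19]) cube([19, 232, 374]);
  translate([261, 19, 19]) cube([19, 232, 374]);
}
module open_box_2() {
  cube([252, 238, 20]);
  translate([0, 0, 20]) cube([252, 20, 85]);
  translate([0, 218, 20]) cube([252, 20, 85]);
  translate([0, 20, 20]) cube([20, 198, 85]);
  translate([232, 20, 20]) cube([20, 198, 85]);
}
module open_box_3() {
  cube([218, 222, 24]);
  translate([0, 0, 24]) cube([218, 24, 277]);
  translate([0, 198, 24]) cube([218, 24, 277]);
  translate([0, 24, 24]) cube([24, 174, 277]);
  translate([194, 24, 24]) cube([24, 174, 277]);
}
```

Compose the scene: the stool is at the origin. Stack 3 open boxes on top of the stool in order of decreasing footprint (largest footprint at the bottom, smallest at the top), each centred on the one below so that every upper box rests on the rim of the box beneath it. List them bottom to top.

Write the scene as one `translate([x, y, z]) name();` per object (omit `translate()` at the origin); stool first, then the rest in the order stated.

stool();
translate([40, 42, 410]) open_box();
translate([54, 58, 803]) open_box_2();
translate([71, 66, 908]) open_box_3();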